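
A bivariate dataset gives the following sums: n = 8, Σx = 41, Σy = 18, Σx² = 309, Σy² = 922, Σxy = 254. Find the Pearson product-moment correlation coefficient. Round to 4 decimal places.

0.5479

Numerator: nΣxy − (Σx)(Σy) = 8·254 − (41)(18) = 1294
Denominator: √[(nΣx²−(Σx)²)(nΣy²−(Σy)²)]
  nΣx²−(Σx)² = 8·309 − 1681 = 791;  nΣy²−(Σy)² = 8·922 − 324 = 7052
  √(791·7052) = √5578132 = 2361.8069
r = 1294 / 2361.8069 = 0.5479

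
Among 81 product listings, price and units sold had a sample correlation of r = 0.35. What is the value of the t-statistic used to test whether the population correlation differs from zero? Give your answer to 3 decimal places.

t = r·√(n−2) / √(1−r²) with r = 0.35, n = 81
  = 0.35·√79 / √(1 − 0.1225)
  = 0.35·8.888194 / 0.936750
  = 3.110868 / 0.936750 = 3.321

3.321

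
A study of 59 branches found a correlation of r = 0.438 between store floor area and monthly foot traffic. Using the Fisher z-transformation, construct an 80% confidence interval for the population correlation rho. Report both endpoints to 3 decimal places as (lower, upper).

(0.290, 0.566)

Fisher z: z_r = atanh(r) = ½·ln((1+0.438)/(1−0.438)) = 0.469753
SE(z) = 1/√(n−3) = 1/√56 = 0.133631
80% ⇒ z* = 1.282; margin = 1.282·0.133631 = 0.171315
CI on z-scale: (0.298438, 0.641068)
Back-transform: tanh(0.298438) = 0.289883, tanh(0.641068) = 0.565626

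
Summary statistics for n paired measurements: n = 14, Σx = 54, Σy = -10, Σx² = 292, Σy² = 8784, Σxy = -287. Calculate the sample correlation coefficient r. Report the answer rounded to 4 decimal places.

Numerator: nΣxy − (Σx)(Σy) = 14·(-287) − (54)(-10) = -3478
Denominator: √[(nΣx²−(Σx)²)(nΣy²−(Σy)²)]
  nΣx²−(Σx)² = 14·292 − 2916 = 1172;  nΣy²−(Σy)² = 14·8784 − 100 = 122876
  √(1172·122876) = √144010672 = 12000.4447
r = -3478 / 12000.4447 = -0.2898

-0.2898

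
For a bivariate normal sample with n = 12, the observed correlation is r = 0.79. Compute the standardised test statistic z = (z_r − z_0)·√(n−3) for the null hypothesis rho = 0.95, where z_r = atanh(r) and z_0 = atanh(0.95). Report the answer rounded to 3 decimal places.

Fisher z: atanh(0.79) = 1.071432, atanh(0.95) = 1.831781
z = (z_r − z_0)·√(n−3) = (1.071432 − 1.831781)·√9 = -0.760349 · 3.000000 = -2.281

-2.281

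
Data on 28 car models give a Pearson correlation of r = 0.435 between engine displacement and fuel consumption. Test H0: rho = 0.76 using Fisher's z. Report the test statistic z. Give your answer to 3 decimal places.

-2.651

z_r = atanh(0.435) = 0.466047,  z_0 = atanh(0.76) = 0.996215
SE = 1/√(n−3) = 1/√25 = 0.200000
z = (z_r − z_0)/SE = (0.466047 − 0.996215) / 0.200000 = -0.530168 / 0.200000 = -2.651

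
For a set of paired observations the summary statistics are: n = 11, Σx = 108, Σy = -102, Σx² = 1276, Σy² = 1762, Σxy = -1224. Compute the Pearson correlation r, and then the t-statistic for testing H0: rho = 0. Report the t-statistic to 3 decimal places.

S_xy = nΣxy − ΣxΣy = 11·(-1224) − 108·(-102) = -13464 − (-11016) = -2448
S_xx = nΣx² − (Σx)² = 11·1276 − 108² = 14036 − 11664 = 2372
S_yy = nΣy² − (Σy)² = 11·1762 − (-102)² = 19382 − 10404 = 8978
r = S_xy / √(S_xx·S_yy) = -2448 / √(2372·8978) = -2448 / √21295816 = -2448 / 4614.7390 = -0.5305
t = r·√(n−2)/√(1−r²) = -0.5305·√9 / √(1−0.281430) = -1.591500 / 0.847685 = -1.877

-1.877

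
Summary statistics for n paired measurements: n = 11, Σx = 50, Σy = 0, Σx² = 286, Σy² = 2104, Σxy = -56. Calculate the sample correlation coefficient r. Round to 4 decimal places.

S_xy = nΣxy − ΣxΣy = 11·(-56) − 50·0 = -616 − 0 = -616
S_xx = nΣx² − (Σx)² = 11·286 − 50² = 3146 − 2500 = 646
S_yy = nΣy² − (Σy)² = 11·2104 − 0² = 23144 − 0 = 23144
r = S_xy / √(S_xx·S_yy) = -616 / √(646·23144) = -616 / √14951024 = -616 / 3866.6554 = -0.1593

-0.1593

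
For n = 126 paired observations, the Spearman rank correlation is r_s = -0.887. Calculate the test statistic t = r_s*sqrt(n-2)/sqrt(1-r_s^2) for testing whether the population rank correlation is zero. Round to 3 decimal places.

1 − r_s² = 1 − 0.786769 = 0.213231;  √(1−r_s²) = 0.461769
√(n−2) = √124 = 11.135529
t = r_s·√(n−2)/√(1−r_s²) = -0.887 · 11.135529 / 0.461769 = -21.390

-21.390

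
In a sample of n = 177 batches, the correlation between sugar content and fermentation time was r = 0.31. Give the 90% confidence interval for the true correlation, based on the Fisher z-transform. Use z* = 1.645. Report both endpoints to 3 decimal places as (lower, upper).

(0.193, 0.418)

Fisher z: z_r = atanh(r) = ½·ln((1+0.31)/(1−0.31)) = 0.320545
SE(z) = 1/√(n−3) = 1/√174 = 0.075810
90% ⇒ z* = 1.645; margin = 1.645·0.075810 = 0.124707
CI on z-scale: (0.195838, 0.445252)
Back-transform: tanh(0.195838) = 0.193372, tanh(0.445252) = 0.417988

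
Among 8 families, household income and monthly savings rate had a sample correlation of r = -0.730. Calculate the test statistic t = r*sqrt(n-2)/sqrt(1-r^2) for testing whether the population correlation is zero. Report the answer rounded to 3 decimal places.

-2.616

1 − r² = 1 − 0.532900 = 0.467100;  √(1−r²) = 0.683447
√(n−2) = √6 = 2.449490
t = r·√(n−2)/√(1−r²) = -0.730 · 2.449490 / 0.683447 = -2.616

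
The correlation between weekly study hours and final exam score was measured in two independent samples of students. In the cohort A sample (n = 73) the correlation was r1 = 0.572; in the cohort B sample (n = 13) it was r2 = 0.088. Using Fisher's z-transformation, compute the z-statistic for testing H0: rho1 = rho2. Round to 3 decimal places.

1.663

Fisher z-transforms: z1 = atanh(0.572) = 0.650490, z2 = atanh(0.088) = 0.088228; difference d = 0.562262
Var(d) = 1/70 + 1/10 = 0.0142857 + 0.1000000 = 0.1142857
z = d/√Var(d) = 0.562262 / √0.1142857 = 0.562262 / 0.338062 = 1.663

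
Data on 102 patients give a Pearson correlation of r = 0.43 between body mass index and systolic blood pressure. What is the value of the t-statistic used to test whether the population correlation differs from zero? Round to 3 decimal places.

4.763

t = r·√(n−2) / √(1−r²) with r = 0.43, n = 102
  = 0.43·√100 / √(1 − 0.1849)
  = 0.43·10.000000 / 0.902829
  = 4.300000 / 0.902829 = 4.763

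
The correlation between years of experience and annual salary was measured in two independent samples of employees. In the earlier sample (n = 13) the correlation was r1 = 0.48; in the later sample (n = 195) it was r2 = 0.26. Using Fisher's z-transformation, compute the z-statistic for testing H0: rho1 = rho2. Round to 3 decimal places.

z1 = atanh(0.48) = 0.522984,  z2 = atanh(0.26) = 0.266108
SE = √(1/(n1−3) + 1/(n2−3)) = √(1/10 + 1/192) = √(0.1000000 + 0.0052083) = √0.1052083 = 0.324358
z = (z1 − z2)/SE = (0.522984 − 0.266108) / 0.324358 = 0.256876 / 0.324358 = 0.792

0.792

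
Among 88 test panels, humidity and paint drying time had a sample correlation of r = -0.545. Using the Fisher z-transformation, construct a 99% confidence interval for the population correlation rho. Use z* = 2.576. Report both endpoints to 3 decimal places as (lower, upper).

(-0.712, -0.320)

z_r = atanh(-0.545) = -0.611241;  SE = 1/√(n−3) = 1/√85 = 0.108465
z-limits: -0.611241 ± 2.576·0.108465 = -0.611241 ± 0.279406 = [-0.890647, -0.331835]
ρ-limits: (tanh -0.890647, tanh -0.331835) = (-0.712, -0.320)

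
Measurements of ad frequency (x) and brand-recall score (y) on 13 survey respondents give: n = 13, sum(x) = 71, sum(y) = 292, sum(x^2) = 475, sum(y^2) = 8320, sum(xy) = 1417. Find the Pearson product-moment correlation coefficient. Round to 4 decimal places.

-0.4535

Numerator: nΣxy − (Σx)(Σy) = 13·1417 − (71)(292) = -2311
Denominator: √[(nΣx²−(Σx)²)(nΣy²−(Σy)²)]
  nΣx²−(Σx)² = 13·475 − 5041 = 1134;  nΣy²−(Σy)² = 13·8320 − 85264 = 22896
  √(1134·22896) = √25964064 = 5095.4945
r = -2311 / 5095.4945 = -0.4535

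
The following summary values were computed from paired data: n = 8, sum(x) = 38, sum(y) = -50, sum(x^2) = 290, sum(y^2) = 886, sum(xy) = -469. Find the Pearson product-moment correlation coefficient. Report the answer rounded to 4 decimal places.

S_xy = nΣxy − ΣxΣy = 8·(-469) − 38·(-50) = -3752 − (-1900) = -1852
S_xx = nΣx² − (Σx)² = 8·290 − 38² = 2320 − 1444 = 876
S_yy = nΣy² − (Σy)² = 8·886 − (-50)² = 7088 − 2500 = 4588
r = S_xy / √(S_xx·S_yy) = -1852 / √(876·4588) = -1852 / √4019088 = -1852 / 2004.7663 = -0.9238

-0.9238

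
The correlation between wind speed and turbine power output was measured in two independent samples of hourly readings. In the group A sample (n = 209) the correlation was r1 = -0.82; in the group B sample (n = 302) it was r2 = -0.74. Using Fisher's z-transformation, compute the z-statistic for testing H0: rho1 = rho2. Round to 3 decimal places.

-2.279

z1 = atanh(-0.82) = -1.156817,  z2 = atanh(-0.74) = -0.950479
SE = √(1/(n1−3) + 1/(n2−3)) = √(1/206 + 1/299) = √(0.0048544 + 0.0033445) = √0.0081989 = 0.090548
z = (z1 − z2)/SE = (-1.156817 − (-0.950479)) / 0.090548 = -0.206338 / 0.090548 = -2.279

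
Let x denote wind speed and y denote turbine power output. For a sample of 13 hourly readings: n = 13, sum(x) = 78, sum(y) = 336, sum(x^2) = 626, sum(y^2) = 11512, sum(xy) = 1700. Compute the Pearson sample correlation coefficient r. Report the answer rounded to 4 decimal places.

Numerator: nΣxy − (Σx)(Σy) = 13·1700 − (78)(336) = -4108
Denominator: √[(nΣx²−(Σx)²)(nΣy²−(Σy)²)]
  nΣx²−(Σx)² = 13·626 − 6084 = 2054;  nΣy²−(Σy)² = 13·11512 − 112896 = 36760
  √(2054·36760) = √75505040 = 8689.3636
r = -4108 / 8689.3636 = -0.4728

-0.4728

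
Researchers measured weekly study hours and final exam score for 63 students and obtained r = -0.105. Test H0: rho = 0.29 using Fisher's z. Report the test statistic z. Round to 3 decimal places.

Fisher z: atanh(-0.105) = -0.105388, atanh(0.29) = 0.298566
z = (z_r − z_0)·√(n−3) = (-0.105388 − 0.298566)·√60 = -0.403954 · 7.745967 = -3.129

-3.129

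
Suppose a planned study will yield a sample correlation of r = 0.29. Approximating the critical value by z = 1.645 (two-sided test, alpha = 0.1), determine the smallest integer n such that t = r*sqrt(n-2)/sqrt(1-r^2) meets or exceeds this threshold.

Need r·√(n−2)/√(1−r²) ≥ 1.645
√(n−2) ≥ 1.645·√(1−0.0841) / 0.29 = 1.645·0.957027 / 0.29 = 5.4287
n−2 ≥ 29.4708  ⇒  n ≥ 31.4708
Smallest integer n = 32

32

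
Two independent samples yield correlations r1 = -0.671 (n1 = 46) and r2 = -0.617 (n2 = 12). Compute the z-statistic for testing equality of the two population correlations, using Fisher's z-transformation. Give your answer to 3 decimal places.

z1 = atanh(-0.671) = -0.812560,  z2 = atanh(-0.617) = -0.720146
SE = √(1/(n1−3) + 1/(n2−3)) = √(1/43 + 1/9) = √(0.0232558 + 0.1111111) = √0.1343669 = 0.366561
z = (z1 − z2)/SE = (-0.812560 − (-0.720146)) / 0.366561 = -0.092414 / 0.366561 = -0.252

-0.252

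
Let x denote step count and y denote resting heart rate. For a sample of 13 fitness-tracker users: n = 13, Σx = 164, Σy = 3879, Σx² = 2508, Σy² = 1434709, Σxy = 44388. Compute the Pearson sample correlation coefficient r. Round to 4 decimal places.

S_xy = nΣxy − ΣxΣy = 13·44388 − 164·3879 = 577044 − 636156 = -59112
S_xx = nΣx² − (Σx)² = 13·2508 − 164² = 32604 − 26896 = 5708
S_yy = nΣy² − (Σy)² = 13·1434709 − 3879² = 18651217 − 15046641 = 3604576
r = S_xy / √(S_xx·S_yy) = -59112 / √(5708·3604576) = -59112 / √20574919808 = -59112 / 143439.6033 = -0.4121

-0.4121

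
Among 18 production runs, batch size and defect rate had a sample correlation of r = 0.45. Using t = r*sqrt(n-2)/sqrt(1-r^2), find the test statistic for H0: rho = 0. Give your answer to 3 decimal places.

2.016

t = r·√(n−2) / √(1−r²) with r = 0.45, n = 18
  = 0.45·√16 / √(1 − 0.2025)
  = 0.45·4.000000 / 0.893029
  = 1.800000 / 0.893029 = 2.016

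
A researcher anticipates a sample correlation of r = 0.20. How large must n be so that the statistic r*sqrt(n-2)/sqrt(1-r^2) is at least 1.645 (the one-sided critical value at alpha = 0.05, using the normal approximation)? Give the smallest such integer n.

Need r·√(n−2)/√(1−r²) ≥ 1.645
√(n−2) ≥ 1.645·√(1−0.0400) / 0.20 = 1.645·0.979796 / 0.20 = 8.0588
n−2 ≥ 64.9443  ⇒  n ≥ 66.9443
Smallest integer n = 67

67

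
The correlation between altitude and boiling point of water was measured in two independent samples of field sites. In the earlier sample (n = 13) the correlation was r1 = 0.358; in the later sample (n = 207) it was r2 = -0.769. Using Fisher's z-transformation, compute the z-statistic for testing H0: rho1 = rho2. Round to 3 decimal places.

4.299

Fisher z-transforms: z1 = atanh(0.358) = 0.374590, z2 = atanh(-0.769) = -1.017876; difference d = 1.392466
Var(d) = 1/10 + 1/204 = 0.1000000 + 0.0049020 = 0.1049020
z = d/√Var(d) = 1.392466 / √0.1049020 = 1.392466 / 0.323886 = 4.299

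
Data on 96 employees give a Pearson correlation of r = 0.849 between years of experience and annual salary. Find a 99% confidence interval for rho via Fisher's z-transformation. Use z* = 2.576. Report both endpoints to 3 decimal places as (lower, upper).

(0.755, 0.909)

z_r = atanh(0.849) = 1.252560;  SE = 1/√(n−3) = 1/√93 = 0.103695
z-limits: 1.252560 ± 2.576·0.103695 = 1.252560 ± 0.267118 = [0.985442, 1.519678]
ρ-limits: (tanh 0.985442, tanh 1.519678) = (0.755, 0.909)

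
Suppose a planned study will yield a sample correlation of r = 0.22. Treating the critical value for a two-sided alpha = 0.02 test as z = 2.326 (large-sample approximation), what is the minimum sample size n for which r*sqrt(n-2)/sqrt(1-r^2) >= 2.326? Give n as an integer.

r√(n−2)/√(1−r²) ≥ 2.326  ⇔  n−2 ≥ (2.326)²·(1−r²)/r²
(1−r²)/r² = (1−0.0484)/0.0484 = 19.6612
n ≥ 2 + 5.410276·19.6612 = 2 + 106.3725 = 108.3725
⌈108.3725⌉ = 109

109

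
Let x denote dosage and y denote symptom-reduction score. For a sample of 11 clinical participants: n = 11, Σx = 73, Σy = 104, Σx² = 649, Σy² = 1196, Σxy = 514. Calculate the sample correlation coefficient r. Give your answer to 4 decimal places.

-0.9417

Numerator: nΣxy − (Σx)(Σy) = 11·514 − (73)(104) = -1938
Denominator: √[(nΣx²−(Σx)²)(nΣy²−(Σy)²)]
  nΣx²−(Σx)² = 11·649 − 5329 = 1810;  nΣy²−(Σy)² = 11·1196 − 10816 = 2340
  √(1810·2340) = √4235400 = 2058.0087
r = -1938 / 2058.0087 = -0.9417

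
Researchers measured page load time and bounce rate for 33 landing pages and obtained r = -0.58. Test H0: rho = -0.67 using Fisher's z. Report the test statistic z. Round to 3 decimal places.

Fisher z: atanh(-0.58) = -0.662463, atanh(-0.67) = -0.810743
z = (z_r − z_0)·√(n−3) = (-0.662463 − (-0.810743))·√30 = 0.148280 · 5.477226 = 0.812

0.812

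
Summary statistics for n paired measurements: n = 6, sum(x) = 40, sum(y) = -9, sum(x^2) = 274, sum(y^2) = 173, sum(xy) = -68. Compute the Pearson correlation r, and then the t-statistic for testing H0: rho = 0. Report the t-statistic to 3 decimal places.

S_xy = nΣxy − ΣxΣy = 6·(-68) − 40·(-9) = -408 − (-360) = -48
S_xx = nΣx² − (Σx)² = 6·274 − 40² = 1644 − 1600 = 44
S_yy = nΣy² − (Σy)² = 6·173 − (-9)² = 1038 − 81 = 957
r = S_xy / √(S_xx·S_yy) = -48 / √(44·957) = -48 / √42108 = -48 / 205.2023 = -0.2339
t = r·√(n−2)/√(1−r²) = -0.2339·√4 / √(1−0.054709) = -0.467800 / 0.972261 = -0.481

-0.481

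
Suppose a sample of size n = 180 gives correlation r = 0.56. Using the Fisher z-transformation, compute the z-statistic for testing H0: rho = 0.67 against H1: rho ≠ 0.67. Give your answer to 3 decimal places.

-2.367

z_r = atanh(0.56) = 0.632833,  z_0 = atanh(0.67) = 0.810743
SE = 1/√(n−3) = 1/√177 = 0.075165
z = (z_r − z_0)/SE = (0.632833 − 0.810743) / 0.075165 = -0.177910 / 0.075165 = -2.367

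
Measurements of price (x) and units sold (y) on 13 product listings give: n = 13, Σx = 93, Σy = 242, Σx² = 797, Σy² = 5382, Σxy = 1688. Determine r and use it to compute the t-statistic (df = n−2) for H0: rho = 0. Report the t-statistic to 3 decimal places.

-0.425

S_xy = nΣxy − ΣxΣy = 13·1688 − 93·242 = 21944 − 22506 = -562
S_xx = nΣx² − (Σx)² = 13·797 − 93² = 10361 − 8649 = 1712
S_yy = nΣy² − (Σy)² = 13·5382 − 242² = 69966 − 58564 = 11402
r = S_xy / √(S_xx·S_yy) = -562 / √(1712·11402) = -562 / √19520224 = -562 / 4418.1698 = -0.1272
t = r·√(n−2)/√(1−r²) = -0.1272·√11 / √(1−0.016180) = -0.421875 / 0.991877 = -0.425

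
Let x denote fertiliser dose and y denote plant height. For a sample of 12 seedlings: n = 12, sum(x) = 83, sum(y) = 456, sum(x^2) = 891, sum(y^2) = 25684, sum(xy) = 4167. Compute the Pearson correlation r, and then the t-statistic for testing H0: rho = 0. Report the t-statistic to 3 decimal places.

2.515

S_xy = nΣxy − ΣxΣy = 12·4167 − 83·456 = 50004 − 37848 = 12156
S_xx = nΣx² − (Σx)² = 12·891 − 83² = 10692 − 6889 = 3803
S_yy = nΣy² − (Σy)² = 12·25684 − 456² = 308208 − 207936 = 100272
r = S_xy / √(S_xx·S_yy) = 12156 / √(3803·100272) = 12156 / √381334416 = 12156 / 19527.7857 = 0.6225
t = r·√(n−2)/√(1−r²) = 0.6225·√10 / √(1−0.387506) = 1.968518 / 0.782620 = 2.515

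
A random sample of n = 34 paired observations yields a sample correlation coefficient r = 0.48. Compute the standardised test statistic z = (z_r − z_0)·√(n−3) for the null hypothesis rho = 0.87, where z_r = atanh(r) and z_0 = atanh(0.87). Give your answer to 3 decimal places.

-4.510

z_r = atanh(0.48) = 0.522984,  z_0 = atanh(0.87) = 1.333080
SE = 1/√(n−3) = 1/√31 = 0.179605
z = (z_r − z_0)/SE = (0.522984 − 1.333080) / 0.179605 = -0.810096 / 0.179605 = -4.510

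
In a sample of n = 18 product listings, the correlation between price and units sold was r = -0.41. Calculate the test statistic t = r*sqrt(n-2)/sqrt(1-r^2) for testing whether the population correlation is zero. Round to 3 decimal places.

-1.798

1 − r² = 1 − 0.1681 = 0.8319;  √(1−r²) = 0.912086
√(n−2) = √16 = 4.000000
t = r·√(n−2)/√(1−r²) = -0.41 · 4.000000 / 0.912086 = -1.798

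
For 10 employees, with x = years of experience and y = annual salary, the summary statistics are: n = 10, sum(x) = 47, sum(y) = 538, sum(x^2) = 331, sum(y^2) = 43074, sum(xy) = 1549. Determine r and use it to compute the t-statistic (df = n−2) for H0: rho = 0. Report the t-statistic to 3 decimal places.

Numerator: nΣxy − (Σx)(Σy) = 10·1549 − (47)(538) = -9796
Denominator: √[(nΣx²−(Σx)²)(nΣy²−(Σy)²)]
  nΣx²−(Σx)² = 10·331 − 2209 = 1101;  nΣy²−(Σy)² = 10·43074 − 289444 = 141296
  √(1101·141296) = √155566896 = 12472.6459
r = -9796 / 12472.6459 = -0.7854
t = r·√(n−2)/√(1−r²) = -0.7854·√8 / √(1−0.616853) = -2.221447 / 0.618989 = -3.589

-3.589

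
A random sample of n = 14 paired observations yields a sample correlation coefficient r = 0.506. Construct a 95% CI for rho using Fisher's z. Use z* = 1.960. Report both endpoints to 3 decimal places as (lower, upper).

(-0.034, 0.817)

z_r = atanh(0.506) = 0.557338;  SE = 1/√(n−3) = 1/√11 = 0.301511
z-limits: 0.557338 ± 1.960·0.301511 = 0.557338 ± 0.590962 = [-0.033624, 1.148300]
ρ-limits: (tanh -0.033624, tanh 1.148300) = (-0.034, 0.817)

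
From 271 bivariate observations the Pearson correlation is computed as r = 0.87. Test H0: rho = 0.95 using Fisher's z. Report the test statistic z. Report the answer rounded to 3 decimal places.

-8.164

z_r = atanh(0.87) = 1.333080,  z_0 = atanh(0.95) = 1.831781
SE = 1/√(n−3) = 1/√268 = 0.061085
z = (z_r − z_0)/SE = (1.333080 − 1.831781) / 0.061085 = -0.498701 / 0.061085 = -8.164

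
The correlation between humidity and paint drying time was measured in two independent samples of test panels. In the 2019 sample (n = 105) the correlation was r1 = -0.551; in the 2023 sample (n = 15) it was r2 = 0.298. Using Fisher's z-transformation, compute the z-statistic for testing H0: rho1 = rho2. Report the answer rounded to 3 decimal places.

-3.038

z1 = atanh(-0.551) = -0.619816,  z2 = atanh(0.298) = 0.307323
SE = √(1/(n1−3) + 1/(n2−3)) = √(1/102 + 1/12) = √(0.0098039 + 0.0833333) = √0.0931372 = 0.305184
z = (z1 − z2)/SE = (-0.619816 − 0.307323) / 0.305184 = -0.927139 / 0.305184 = -3.038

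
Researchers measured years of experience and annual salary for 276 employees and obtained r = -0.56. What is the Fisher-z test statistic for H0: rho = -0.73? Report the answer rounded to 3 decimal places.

4.889

z_r = atanh(-0.56) = -0.632833,  z_0 = atanh(-0.73) = -0.928727
SE = 1/√(n−3) = 1/√273 = 0.060523
z = (z_r − z_0)/SE = (-0.632833 − (-0.928727)) / 0.060523 = 0.295894 / 0.060523 = 4.889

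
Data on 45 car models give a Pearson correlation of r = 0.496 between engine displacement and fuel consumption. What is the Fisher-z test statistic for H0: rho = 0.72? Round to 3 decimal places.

Fisher z: atanh(0.496) = 0.543987, atanh(0.72) = 0.907645
z = (z_r − z_0)·√(n−3) = (0.543987 − 0.907645)·√42 = -0.363658 · 6.480741 = -2.357

-2.357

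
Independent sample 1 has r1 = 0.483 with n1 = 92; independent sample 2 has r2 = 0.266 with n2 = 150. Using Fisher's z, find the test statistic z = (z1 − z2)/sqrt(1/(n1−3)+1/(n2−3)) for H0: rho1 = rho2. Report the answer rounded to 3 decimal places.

1.894

Fisher z-transforms: z1 = atanh(0.483) = 0.526890, z2 = atanh(0.266) = 0.272554; difference d = 0.254336
Var(d) = 1/89 + 1/147 = 0.0112360 + 0.0068027 = 0.0180387
z = d/√Var(d) = 0.254336 / √0.0180387 = 0.254336 / 0.134308 = 1.894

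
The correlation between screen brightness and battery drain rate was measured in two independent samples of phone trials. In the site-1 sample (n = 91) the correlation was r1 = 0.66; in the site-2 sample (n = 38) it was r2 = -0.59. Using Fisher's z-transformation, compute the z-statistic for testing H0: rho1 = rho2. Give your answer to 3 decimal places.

z1 = atanh(0.66) = 0.792814,  z2 = atanh(-0.59) = -0.677666
SE = √(1/(n1−3) + 1/(n2−3)) = √(1/88 + 1/35) = √(0.0113636 + 0.0285714) = √0.0399350 = 0.199837
z = (z1 − z2)/SE = (0.792814 − (-0.677666)) / 0.199837 = 1.470480 / 0.199837 = 7.358

7.358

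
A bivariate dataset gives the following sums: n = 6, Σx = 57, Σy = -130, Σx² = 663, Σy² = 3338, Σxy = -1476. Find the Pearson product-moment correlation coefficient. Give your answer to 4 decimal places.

Numerator: nΣxy − (Σx)(Σy) = 6·(-1476) − (57)(-130) = -1446
Denominator: √[(nΣx²−(Σx)²)(nΣy²−(Σy)²)]
  nΣx²−(Σx)² = 6·663 − 3249 = 729;  nΣy²−(Σy)² = 6·3338 − 16900 = 3128
  √(729·3128) = √2280312 = 1510.0702
r = -1446 / 1510.0702 = -0.9576

-0.9576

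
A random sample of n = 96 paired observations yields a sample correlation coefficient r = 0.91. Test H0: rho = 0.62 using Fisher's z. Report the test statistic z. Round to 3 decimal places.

7.739

Fisher z: atanh(0.91) = 1.527524, atanh(0.62) = 0.725005
z = (z_r − z_0)·√(n−3) = (1.527524 − 0.725005)·√93 = 0.802519 · 9.643651 = 7.739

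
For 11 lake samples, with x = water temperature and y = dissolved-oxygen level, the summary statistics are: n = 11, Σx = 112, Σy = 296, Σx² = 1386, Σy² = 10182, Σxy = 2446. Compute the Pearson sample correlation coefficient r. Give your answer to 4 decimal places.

-0.7695

S_xy = nΣxy − ΣxΣy = 11·2446 − 112·296 = 26906 − 33152 = -6246
S_xx = nΣx² − (Σx)² = 11·1386 − 112² = 15246 − 12544 = 2702
S_yy = nΣy² − (Σy)² = 11·10182 − 296² = 112002 − 87616 = 24386
r = S_xy / √(S_xx·S_yy) = -6246 / √(2702·24386) = -6246 / √65890972 = -6246 / 8117.3254 = -0.7695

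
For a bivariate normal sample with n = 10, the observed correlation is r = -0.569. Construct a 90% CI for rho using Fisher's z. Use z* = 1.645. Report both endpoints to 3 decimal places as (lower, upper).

Fisher z: z_r = atanh(r) = ½·ln((1+(-0.569))/(1−(-0.569))) = -0.646043
SE(z) = 1/√(n−3) = 1/√7 = 0.377964
90% ⇒ z* = 1.645; margin = 1.645·0.377964 = 0.621751
CI on z-scale: (-1.267794, -0.024292)
Back-transform: tanh(-1.267794) = -0.853199, tanh(-0.024292) = -0.024287

(-0.853, -0.024)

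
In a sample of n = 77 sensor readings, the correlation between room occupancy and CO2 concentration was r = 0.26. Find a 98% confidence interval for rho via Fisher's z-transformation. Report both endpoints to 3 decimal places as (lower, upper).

Fisher z: z_r = atanh(r) = ½·ln((1+0.26)/(1−0.26)) = 0.266108
SE(z) = 1/√(n−3) = 1/√74 = 0.116248
98% ⇒ z* = 2.326; margin = 2.326·0.116248 = 0.270393
CI on z-scale: (-0.004285, 0.536501)
Back-transform: tanh(-0.004285) = -0.004285, tanh(0.536501) = 0.490335

(-0.004, 0.490)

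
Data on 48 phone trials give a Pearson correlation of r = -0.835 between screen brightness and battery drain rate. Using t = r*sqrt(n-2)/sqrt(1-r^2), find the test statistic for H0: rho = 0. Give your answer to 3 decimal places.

-10.292

1 − r² = 1 − 0.697225 = 0.302775;  √(1−r²) = 0.550250
√(n−2) = √46 = 6.782330
t = r·√(n−2)/√(1−r²) = -0.835 · 6.782330 / 0.550250 = -10.292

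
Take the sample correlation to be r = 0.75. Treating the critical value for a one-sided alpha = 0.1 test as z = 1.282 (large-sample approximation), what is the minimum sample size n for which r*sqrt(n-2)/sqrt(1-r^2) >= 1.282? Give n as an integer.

Need r·√(n−2)/√(1−r²) ≥ 1.282
√(n−2) ≥ 1.282·√(1−0.5625) / 0.75 = 1.282·0.661438 / 0.75 = 1.1306
n−2 ≥ 1.2783  ⇒  n ≥ 3.2783
Smallest integer n = 4

4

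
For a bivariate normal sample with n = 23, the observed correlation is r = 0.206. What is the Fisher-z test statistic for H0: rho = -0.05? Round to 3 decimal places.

1.158

Fisher z: atanh(0.206) = 0.208990, atanh(-0.05) = -0.050042
z = (z_r − z_0)·√(n−3) = (0.208990 − (-0.050042))·√20 = 0.259032 · 4.472136 = 1.158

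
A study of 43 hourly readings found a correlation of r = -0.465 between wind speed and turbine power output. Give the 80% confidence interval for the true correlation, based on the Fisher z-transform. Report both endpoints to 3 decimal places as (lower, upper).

Fisher z: z_r = atanh(r) = ½·ln((1+(-0.465))/(1−(-0.465))) = -0.503672
SE(z) = 1/√(n−3) = 1/√40 = 0.158114
80% ⇒ z* = 1.282; margin = 1.282·0.158114 = 0.202702
CI on z-scale: (-0.706374, -0.300970)
Back-transform: tanh(-0.706374) = -0.608398, tanh(-0.300970) = -0.292200

(-0.608, -0.292)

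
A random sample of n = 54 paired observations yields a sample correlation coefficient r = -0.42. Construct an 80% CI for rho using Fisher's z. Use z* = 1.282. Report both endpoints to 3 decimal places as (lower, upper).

Fisher z: z_r = atanh(r) = ½·ln((1+(-0.42))/(1−(-0.42))) = -0.447692
SE(z) = 1/√(n−3) = 1/√51 = 0.140028
80% ⇒ z* = 1.282; margin = 1.282·0.140028 = 0.179516
CI on z-scale: (-0.627208, -0.268176)
Back-transform: tanh(-0.627208) = -0.556127, tanh(-0.268176) = -0.261927

(-0.556, -0.262)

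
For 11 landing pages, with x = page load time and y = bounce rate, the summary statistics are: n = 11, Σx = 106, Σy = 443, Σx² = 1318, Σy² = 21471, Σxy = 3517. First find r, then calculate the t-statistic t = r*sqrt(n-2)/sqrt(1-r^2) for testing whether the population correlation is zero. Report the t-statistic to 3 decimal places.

S_xy = nΣxy − ΣxΣy = 11·3517 − 106·443 = 38687 − 46958 = -8271
S_xx = nΣx² − (Σx)² = 11·1318 − 106² = 14498 − 11236 = 3262
S_yy = nΣy² − (Σy)² = 11·21471 − 443² = 236181 − 196249 = 39932
r = S_xy / √(S_xx·S_yy) = -8271 / √(3262·39932) = -8271 / √130258184 = -8271 / 11413.0708 = -0.7247
t = r·√(n−2)/√(1−r²) = -0.7247·√9 / √(1−0.525190) = -2.174100 / 0.689065 = -3.155

-3.155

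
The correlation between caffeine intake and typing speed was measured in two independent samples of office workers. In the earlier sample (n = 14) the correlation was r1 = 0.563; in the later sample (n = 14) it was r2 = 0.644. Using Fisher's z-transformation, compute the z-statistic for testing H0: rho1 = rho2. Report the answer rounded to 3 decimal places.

-0.300

Fisher z-transforms: z1 = atanh(0.563) = 0.637215, z2 = atanh(0.644) = 0.764978; difference d = -0.127763
Var(d) = 1/11 + 1/11 = 0.0909091 + 0.0909091 = 0.1818182
z = d/√Var(d) = -0.127763 / √0.1818182 = -0.127763 / 0.426401 = -0.300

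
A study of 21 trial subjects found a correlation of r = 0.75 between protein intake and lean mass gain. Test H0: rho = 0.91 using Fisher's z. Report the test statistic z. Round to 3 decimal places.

-2.353

Fisher z: atanh(0.75) = 0.972955, atanh(0.91) = 1.527524
z = (z_r − z_0)·√(n−3) = (0.972955 − 1.527524)·√18 = -0.554569 · 4.242641 = -2.353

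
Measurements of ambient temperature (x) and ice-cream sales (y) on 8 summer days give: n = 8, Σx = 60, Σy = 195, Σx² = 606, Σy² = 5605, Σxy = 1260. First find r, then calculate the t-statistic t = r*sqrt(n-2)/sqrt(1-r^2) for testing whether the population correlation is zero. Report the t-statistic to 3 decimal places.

-1.636

Numerator: nΣxy − (Σx)(Σy) = 8·1260 − (60)(195) = -1620
Denominator: √[(nΣx²−(Σx)²)(nΣy²−(Σy)²)]
  nΣx²−(Σx)² = 8·606 − 3600 = 1248;  nΣy²−(Σy)² = 8·5605 − 38025 = 6815
  √(1248·6815) = √8505120 = 2916.3539
r = -1620 / 2916.3539 = -0.5555
t = r·√(n−2)/√(1−r²) = -0.5555·√6 / √(1−0.308580) = -1.360692 / 0.831517 = -1.636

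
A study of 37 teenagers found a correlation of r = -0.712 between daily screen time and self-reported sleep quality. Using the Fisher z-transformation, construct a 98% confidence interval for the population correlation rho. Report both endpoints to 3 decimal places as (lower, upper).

Fisher z: z_r = atanh(r) = ½·ln((1+(-0.712))/(1−(-0.712))) = -0.891229
SE(z) = 1/√(n−3) = 1/√34 = 0.171499
98% ⇒ z* = 2.326; margin = 2.326·0.171499 = 0.398907
CI on z-scale: (-1.290136, -0.492322)
Back-transform: tanh(-1.290136) = -0.859162, tanh(-0.492322) = -0.456057

(-0.859, -0.456)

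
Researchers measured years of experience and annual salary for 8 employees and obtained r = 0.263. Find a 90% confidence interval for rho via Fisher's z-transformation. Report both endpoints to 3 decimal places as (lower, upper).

Fisher z: z_r = atanh(r) = ½·ln((1+0.263)/(1−0.263)) = 0.269329
SE(z) = 1/√(n−3) = 1/√5 = 0.447214
90% ⇒ z* = 1.645; margin = 1.645·0.447214 = 0.735667
CI on z-scale: (-0.466338, 1.004996)
Back-transform: tanh(-0.466338) = -0.435236, tanh(1.004996) = 0.763684

(-0.435, 0.764)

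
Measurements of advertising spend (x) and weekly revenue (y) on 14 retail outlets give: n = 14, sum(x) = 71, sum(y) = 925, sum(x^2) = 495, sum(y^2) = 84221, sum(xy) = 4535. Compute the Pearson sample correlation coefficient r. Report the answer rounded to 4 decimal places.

Numerator: nΣxy − (Σx)(Σy) = 14·4535 − (71)(925) = -2185
Denominator: √[(nΣx²−(Σx)²)(nΣy²−(Σy)²)]
  nΣx²−(Σx)² = 14·495 − 5041 = 1889;  nΣy²−(Σy)² = 14·84221 − 855625 = 323469
  √(1889·323469) = √611032941 = 24719.0805
r = -2185 / 24719.0805 = -0.0884

-0.0884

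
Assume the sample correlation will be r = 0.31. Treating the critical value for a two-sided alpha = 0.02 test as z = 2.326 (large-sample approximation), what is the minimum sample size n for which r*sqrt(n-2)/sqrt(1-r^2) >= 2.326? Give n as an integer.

Need r·√(n−2)/√(1−r²) ≥ 2.326
√(n−2) ≥ 2.326·√(1−0.0961) / 0.31 = 2.326·0.950737 / 0.31 = 7.1336
n−2 ≥ 50.8882  ⇒  n ≥ 52.8882
Smallest integer n = 53

53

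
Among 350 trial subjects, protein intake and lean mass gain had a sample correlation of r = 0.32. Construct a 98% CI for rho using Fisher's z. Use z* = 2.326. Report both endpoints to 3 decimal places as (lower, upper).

Fisher z: z_r = atanh(r) = ½·ln((1+0.32)/(1−0.32)) = 0.331647
SE(z) = 1/√(n−3) = 1/√347 = 0.053683
98% ⇒ z* = 2.326; margin = 2.326·0.053683 = 0.124867
CI on z-scale: (0.206780, 0.456514)
Back-transform: tanh(0.206780) = 0.203882, tanh(0.456514) = 0.427239

(0.204, 0.427)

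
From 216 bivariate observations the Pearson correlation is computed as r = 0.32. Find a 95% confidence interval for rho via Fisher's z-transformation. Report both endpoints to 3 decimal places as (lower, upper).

(0.195, 0.435)

Fisher z: z_r = atanh(r) = ½·ln((1+0.32)/(1−0.32)) = 0.331647
SE(z) = 1/√(n−3) = 1/√213 = 0.068519
95% ⇒ z* = 1.960; margin = 1.960·0.068519 = 0.134297
CI on z-scale: (0.197350, 0.465944)
Back-transform: tanh(0.197350) = 0.194827, tanh(0.465944) = 0.434916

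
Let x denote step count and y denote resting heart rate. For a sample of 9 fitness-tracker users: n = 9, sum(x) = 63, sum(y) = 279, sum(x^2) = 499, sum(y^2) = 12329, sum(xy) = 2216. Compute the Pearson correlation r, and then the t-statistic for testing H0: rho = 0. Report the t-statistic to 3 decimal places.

S_xy = nΣxy − ΣxΣy = 9·2216 − 63·279 = 19944 − 17577 = 2367
S_xx = nΣx² − (Σx)² = 9·499 − 63² = 4491 − 3969 = 522
S_yy = nΣy² − (Σy)² = 9·12329 − 279² = 110961 − 77841 = 33120
r = S_xy / √(S_xx·S_yy) = 2367 / √(522·33120) = 2367 / √17288640 = 2367 / 4157.9610 = 0.5693
t = r·√(n−2)/√(1−r²) = 0.5693·√7 / √(1−0.324102) = 1.506226 / 0.822130 = 1.832

1.832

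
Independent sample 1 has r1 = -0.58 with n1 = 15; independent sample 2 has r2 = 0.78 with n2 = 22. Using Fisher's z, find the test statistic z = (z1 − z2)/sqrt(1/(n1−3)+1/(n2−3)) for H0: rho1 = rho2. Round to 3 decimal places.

-4.632

z1 = atanh(-0.58) = -0.662463,  z2 = atanh(0.78) = 1.045371
SE = √(1/(n1−3) + 1/(n2−3)) = √(1/12 + 1/19) = √(0.0833333 + 0.0526316) = √0.1359649 = 0.368734
z = (z1 − z2)/SE = (-0.662463 − 1.045371) / 0.368734 = -1.707834 / 0.368734 = -4.632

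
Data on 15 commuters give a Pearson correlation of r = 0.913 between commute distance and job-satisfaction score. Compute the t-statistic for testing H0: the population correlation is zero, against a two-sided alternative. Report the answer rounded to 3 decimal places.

t = r·√(n−2) / √(1−r²) with r = 0.913, n = 15
  = 0.913·√13 / √(1 − 0.833569)
  = 0.913·3.605551 / 0.407960
  = 3.291868 / 0.407960 = 8.069

8.069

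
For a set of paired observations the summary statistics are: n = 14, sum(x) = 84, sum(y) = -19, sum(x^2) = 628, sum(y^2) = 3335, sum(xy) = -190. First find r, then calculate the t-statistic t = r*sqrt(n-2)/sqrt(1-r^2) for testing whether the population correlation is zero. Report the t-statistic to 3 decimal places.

-0.414

S_xy = nΣxy − ΣxΣy = 14·(-190) − 84·(-19) = -2660 − (-1596) = -1064
S_xx = nΣx² − (Σx)² = 14·628 − 84² = 8792 − 7056 = 1736
S_yy = nΣy² − (Σy)² = 14·3335 − (-19)² = 46690 − 361 = 46329
r = S_xy / √(S_xx·S_yy) = -1064 / √(1736·46329) = -1064 / √80427144 = -1064 / 8968.1182 = -0.1186
t = r·√(n−2)/√(1−r²) = -0.1186·√12 / √(1−0.014066) = -0.410842 / 0.992942 = -0.414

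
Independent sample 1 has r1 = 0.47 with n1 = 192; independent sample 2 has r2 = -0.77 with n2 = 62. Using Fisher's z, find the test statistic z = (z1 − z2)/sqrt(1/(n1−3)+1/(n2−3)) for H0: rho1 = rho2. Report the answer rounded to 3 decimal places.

z1 = atanh(0.47) = 0.510070,  z2 = atanh(-0.77) = -1.020328
SE = √(1/(n1−3) + 1/(n2−3)) = √(1/189 + 1/59) = √(0.0052910 + 0.0169492) = √0.0222402 = 0.149131
z = (z1 − z2)/SE = (0.510070 − (-1.020328)) / 0.149131 = 1.530398 / 0.149131 = 10.262

10.262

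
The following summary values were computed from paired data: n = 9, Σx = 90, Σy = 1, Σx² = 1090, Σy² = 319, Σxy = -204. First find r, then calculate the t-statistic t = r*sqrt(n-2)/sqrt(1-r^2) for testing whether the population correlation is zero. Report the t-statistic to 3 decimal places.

Numerator: nΣxy − (Σx)(Σy) = 9·(-204) − (90)(1) = -1926
Denominator: √[(nΣx²−(Σx)²)(nΣy²−(Σy)²)]
  nΣx²−(Σx)² = 9·1090 − 8100 = 1710;  nΣy²−(Σy)² = 9·319 − 1 = 2870
  √(1710·2870) = √4907700 = 2215.3329
r = -1926 / 2215.3329 = -0.8694
t = r·√(n−2)/√(1−r²) = -0.8694·√7 / √(1−0.755856) = -2.300216 / 0.494109 = -4.655

-4.655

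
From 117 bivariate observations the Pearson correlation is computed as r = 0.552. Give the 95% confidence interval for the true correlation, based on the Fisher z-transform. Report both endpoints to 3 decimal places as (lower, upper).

(0.412, 0.667)

Fisher z: z_r = atanh(r) = ½·ln((1+0.552)/(1−0.552)) = 0.621253
SE(z) = 1/√(n−3) = 1/√114 = 0.093659
95% ⇒ z* = 1.960; margin = 1.960·0.093659 = 0.183572
CI on z-scale: (0.437681, 0.804825)
Back-transform: tanh(0.437681) = 0.411720, tanh(0.804825) = 0.666726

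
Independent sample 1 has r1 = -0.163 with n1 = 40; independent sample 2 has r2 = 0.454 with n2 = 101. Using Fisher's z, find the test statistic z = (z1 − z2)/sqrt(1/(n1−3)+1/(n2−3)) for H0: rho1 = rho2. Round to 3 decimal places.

Fisher z-transforms: z1 = atanh(-0.163) = -0.164467, z2 = atanh(0.454) = 0.489727; difference d = -0.654194
Var(d) = 1/37 + 1/98 = 0.0270270 + 0.0102041 = 0.0372311
z = d/√Var(d) = -0.654194 / √0.0372311 = -0.654194 / 0.192954 = -3.390

-3.390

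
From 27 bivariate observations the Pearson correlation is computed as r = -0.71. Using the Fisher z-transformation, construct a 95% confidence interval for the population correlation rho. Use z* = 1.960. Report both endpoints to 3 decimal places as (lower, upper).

(-0.858, -0.452)

z_r = atanh(-0.71) = -0.887184;  SE = 1/√(n−3) = 1/√24 = 0.204124
z-limits: -0.887184 ± 1.960·0.204124 = -0.887184 ± 0.400083 = [-1.287267, -0.487101]
ρ-limits: (tanh -1.287267, tanh -0.487101) = (-0.858, -0.452)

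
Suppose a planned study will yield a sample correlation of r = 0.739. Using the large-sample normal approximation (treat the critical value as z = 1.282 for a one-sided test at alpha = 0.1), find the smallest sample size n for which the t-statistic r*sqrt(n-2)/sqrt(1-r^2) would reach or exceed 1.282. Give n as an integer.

4

r√(n−2)/√(1−r²) ≥ 1.282  ⇔  n−2 ≥ (1.282)²·(1−r²)/r²
(1−r²)/r² = (1−0.546121)/0.546121 = 0.8311
n ≥ 2 + 1.643524·0.8311 = 2 + 1.3659 = 3.3659
⌈3.3659⌉ = 4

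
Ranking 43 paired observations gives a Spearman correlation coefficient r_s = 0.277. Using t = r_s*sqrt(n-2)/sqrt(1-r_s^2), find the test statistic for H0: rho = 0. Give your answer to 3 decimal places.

t = r_s·√(n−2) / √(1−r_s²) with r_s = 0.277, n = 43
  = 0.277·√41 / √(1 − 0.076729)
  = 0.277·6.403124 / 0.960870
  = 1.773665 / 0.960870 = 1.846

1.846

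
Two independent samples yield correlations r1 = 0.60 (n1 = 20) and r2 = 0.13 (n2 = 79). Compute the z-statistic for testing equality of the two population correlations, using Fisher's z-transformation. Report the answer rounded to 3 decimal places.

2.096

Fisher z-transforms: z1 = atanh(0.60) = 0.693147, z2 = atanh(0.13) = 0.130740; difference d = 0.562407
Var(d) = 1/17 + 1/76 = 0.0588235 + 0.0131579 = 0.0719814
z = d/√Var(d) = 0.562407 / √0.0719814 = 0.562407 / 0.268293 = 2.096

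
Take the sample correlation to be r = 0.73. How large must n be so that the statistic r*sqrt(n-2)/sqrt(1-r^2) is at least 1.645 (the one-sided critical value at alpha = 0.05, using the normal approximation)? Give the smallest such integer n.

Need r·√(n−2)/√(1−r²) ≥ 1.645
√(n−2) ≥ 1.645·√(1−0.5329) / 0.73 = 1.645·0.683447 / 0.73 = 1.5401
n−2 ≥ 2.3719  ⇒  n ≥ 4.3719
Smallest integer n = 5

5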